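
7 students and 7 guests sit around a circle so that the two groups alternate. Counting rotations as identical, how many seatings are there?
Fix one of the students: (7-1)! ways for the remaining students, × 7! ways for the guests = 720 × 5040 = 3628800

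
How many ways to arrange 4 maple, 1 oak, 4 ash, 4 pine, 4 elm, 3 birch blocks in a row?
20! / (4! × 1! × 4! × 4! × 4! × 3!) = 1222160940000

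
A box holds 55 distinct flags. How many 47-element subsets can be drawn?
C(55,47) = 55!/(47!×8!) = 1217566350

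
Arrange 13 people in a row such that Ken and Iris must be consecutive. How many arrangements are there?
Treat the 2 as one block: (13-2+1)! × 2! = 479001600 × 2 = 958003200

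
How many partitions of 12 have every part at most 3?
Let r_j(i) = number of partitions of i into parts ≤ j, for i = 0..12. r_1(i) = 1 for all i; r_j(i) = r_{j-1}(i) + r_j(i-j). Rows j = 2..3: ≤2: 1 1 2 2 3 3 4 4 5 5 6 6 7; ≤3: 1 1 2 3 4 5 7 8 10 12 14 16 19. r_3(12) = 19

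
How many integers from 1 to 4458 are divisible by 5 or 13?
⌊4458/5⌋ + ⌊4458/13⌋ - ⌊4458/65⌋ = 891 + 342 - 68 = 1165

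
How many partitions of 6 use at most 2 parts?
By conjugation, equals partitions of 6 into parts ≤ 2. Let r_j(i) = number of partitions of i into parts ≤ j, for i = 0..6. r_1(i) = 1 for all i; r_j(i) = r_{j-1}(i) + r_j(i-j). Rows j = 2..2: ≤2: 1 1 2 2 3 3 4. r_2(6) = 4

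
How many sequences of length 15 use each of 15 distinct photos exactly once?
15! = 1307674368000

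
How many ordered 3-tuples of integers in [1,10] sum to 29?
Coefficient of x^29 in (x + x² + ... + x^10)^3. By inclusion-exclusion on dice exceeding 10: Σ_j (-1)^j C(3,j)·C(29-1-10j, 2) = C(3,0)·C(28,2) - C(3,1)·C(18,2) + C(3,2)·C(8,2) = 1·378 - 3·153 + 3·28 = 3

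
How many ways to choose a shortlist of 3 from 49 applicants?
C(49,3) = 49!/(3!×46!) = 18424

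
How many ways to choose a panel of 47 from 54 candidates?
C(54,47) = 54!/(47!×7!) = 177100560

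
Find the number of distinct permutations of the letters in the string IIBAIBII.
8! / (1! × 2! × 5!) = 168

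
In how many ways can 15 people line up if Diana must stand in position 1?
Fix one position: (15-1)! = 87178291200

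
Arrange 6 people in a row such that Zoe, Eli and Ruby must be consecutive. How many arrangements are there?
Treat the 3 as one block: (6-3+1)! × 3! = 24 × 6 = 144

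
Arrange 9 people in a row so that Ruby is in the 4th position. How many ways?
Fix one position: (9-1)! = 40320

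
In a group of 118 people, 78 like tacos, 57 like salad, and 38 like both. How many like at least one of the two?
|A∪B| = |A| + |B| - |A∩B| = 78 + 57 - 38 = 97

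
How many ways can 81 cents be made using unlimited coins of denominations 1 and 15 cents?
Coefficient of x^81 in 1/(1-x^1) · 1/(1-x^15). Use j coins of 15 for j = 0..⌊81/15⌋ = 5, the rest in 1s: 5 + 1 = 6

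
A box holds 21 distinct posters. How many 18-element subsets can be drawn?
C(21,18) = 21!/(18!×3!) = 1330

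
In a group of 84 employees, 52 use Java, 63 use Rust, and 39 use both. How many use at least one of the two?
|A∪B| = |A| + |B| - |A∩B| = 52 + 63 - 39 = 76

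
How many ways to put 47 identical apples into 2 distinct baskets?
C(47+2-1, 2-1) = C(48, 1) = 48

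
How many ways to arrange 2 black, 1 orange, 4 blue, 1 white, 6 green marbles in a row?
14! / (2! × 1! × 4! × 1! × 6!) = 2522520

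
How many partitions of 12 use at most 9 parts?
By conjugation, equals partitions of 12 into parts ≤ 9. Let r_j(i) = number of partitions of i into parts ≤ j, for i = 0..12. r_1(i) = 1 for all i; r_j(i) = r_{j-1}(i) + r_j(i-j). Rows j = 2..9: ≤2: 1 1 2 2 3 3 4 4 5 5 6 6 7; ≤3: 1 1 2 3 4 5 7 8 10 12 14 16 19; ≤4: 1 1 2 3 5 6 9 11 15 18 23 27 34; ≤5: 1 1 2 3 5 7 10 13 18 23 30 37 47; ≤6: 1 1 2 3 5 7 11 14 20 26 35 44 58; ≤7: 1 1 2 3 5 7 11 15 21 28 38 49 65; ≤8: 1 1 2 3 5 7 11 15 22 29 40 52 70; ≤9: 1 1 2 3 5 7 11 15 22 30 41 54 73. r_9(12) = 73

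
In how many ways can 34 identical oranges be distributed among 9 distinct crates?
C(34+9-1, 9-1) = C(42, 8) = 118030185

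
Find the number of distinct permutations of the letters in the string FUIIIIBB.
8! / (1! × 4! × 1! × 2!) = 840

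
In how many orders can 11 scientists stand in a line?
11! = 39916800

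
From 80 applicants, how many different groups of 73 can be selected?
C(80,73) = 80!/(73!×7!) = 3176716400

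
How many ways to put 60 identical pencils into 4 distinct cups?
C(60+4-1, 4-1) = C(63, 3) = 39711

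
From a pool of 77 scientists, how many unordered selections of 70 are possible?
C(77,70) = 77!/(70!×7!) = 2404808340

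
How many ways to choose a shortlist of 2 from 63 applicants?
C(63,2) = 63!/(2!×61!) = 1953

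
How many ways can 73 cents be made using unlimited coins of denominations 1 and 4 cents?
Coefficient of x^73 in 1/(1-x^1) · 1/(1-x^4). Use j coins of 4 for j = 0..⌊73/4⌋ = 18, the rest in 1s: 18 + 1 = 19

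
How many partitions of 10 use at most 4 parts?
By conjugation, equals partitions of 10 into parts ≤ 4. Let r_j(i) = number of partitions of i into parts ≤ j, for i = 0..10. r_1(i) = 1 for all i; r_j(i) = r_{j-1}(i) + r_j(i-j). Rows j = 2..4: ≤2: 1 1 2 2 3 3 4 4 5 5 6; ≤3: 1 1 2 3 4 5 7 8 10 12 14; ≤4: 1 1 2 3 5 6 9 11 15 18 23. r_4(10) = 23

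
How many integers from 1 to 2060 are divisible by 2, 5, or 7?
⌊2060/2⌋+⌊2060/5⌋+⌊2060/7⌋ - ⌊2060/10⌋-⌊2060/14⌋-⌊2060/35⌋ + ⌊2060/70⌋ = 1030+412+294 - 206-147-58 + 29 = 1354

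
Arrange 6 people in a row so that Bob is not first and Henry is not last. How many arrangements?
By inclusion-exclusion: 6! - 2×(6-1)! + (6-2)! = 720 - 240 + 24 = 504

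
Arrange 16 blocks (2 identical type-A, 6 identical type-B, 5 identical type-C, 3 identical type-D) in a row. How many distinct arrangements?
16! / (2! × 6! × 5! × 3!) = 20180160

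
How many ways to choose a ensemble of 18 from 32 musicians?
C(32,18) = 32!/(18!×14!) = 471435600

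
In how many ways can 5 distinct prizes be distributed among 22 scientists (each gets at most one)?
P(22,5) = 22!/(22-5)! = 3160080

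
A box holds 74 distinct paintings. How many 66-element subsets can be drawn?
C(74,66) = 74!/(66!×8!) = 15071474661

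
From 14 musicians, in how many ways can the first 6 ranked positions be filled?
P(14,6) = 14!/(14-6)! = 2162160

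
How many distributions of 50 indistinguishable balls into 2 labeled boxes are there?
C(50+2-1, 2-1) = C(51, 1) = 51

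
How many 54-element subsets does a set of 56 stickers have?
C(56,54) = 56!/(54!×2!) = 1540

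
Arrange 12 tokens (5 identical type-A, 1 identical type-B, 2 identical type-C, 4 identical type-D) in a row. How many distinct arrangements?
12! / (5! × 1! × 2! × 4!) = 83160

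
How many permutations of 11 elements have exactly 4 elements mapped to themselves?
Choose the 4 fixed points C(11,4) = 330, derange the rest: !7 = Σ_{j=0}^{7} (-1)^j·7!/j! = 5040 - 5040 + 2520 - 840 + 210 - 42 + 7 - 1 = 1854. Product = 330 × 1854 = 611820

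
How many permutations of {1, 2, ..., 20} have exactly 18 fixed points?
Choose the 18 fixed points C(20,18) = 190, derange the rest: !2 = Σ_{j=0}^{2} (-1)^j·2!/j! = 2 - 2 + 1 = 1. Product = 190 × 1 = 190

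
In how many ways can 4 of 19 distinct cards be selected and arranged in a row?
P(19,4) = 19!/(19-4)! = 93024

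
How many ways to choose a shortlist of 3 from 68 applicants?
C(68,3) = 68!/(3!×65!) = 50116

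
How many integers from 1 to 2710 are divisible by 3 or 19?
⌊2710/3⌋ + ⌊2710/19⌋ - ⌊2710/57⌋ = 903 + 142 - 47 = 998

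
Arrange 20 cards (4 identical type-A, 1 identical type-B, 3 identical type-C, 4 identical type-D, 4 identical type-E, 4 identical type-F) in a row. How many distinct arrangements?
20! / (4! × 1! × 3! × 4! × 4! × 4!) = 1222160940000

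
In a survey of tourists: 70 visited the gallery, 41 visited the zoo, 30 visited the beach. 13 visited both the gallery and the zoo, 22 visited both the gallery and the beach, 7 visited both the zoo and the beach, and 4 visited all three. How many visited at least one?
|A∪B∪C| = 70+41+30-13-22-7+4 = 103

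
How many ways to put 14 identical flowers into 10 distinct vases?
C(14+10-1, 10-1) = C(23, 9) = 817190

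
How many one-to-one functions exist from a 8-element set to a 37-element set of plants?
P(37,8) = 37!/(37-8)! = 1556675366400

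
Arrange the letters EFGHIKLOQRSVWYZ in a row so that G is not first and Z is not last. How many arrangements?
By inclusion-exclusion: 15! - 2×(15-1)! + (15-2)! = 1307674368000 - 174356582400 + 6227020800 = 1139544806400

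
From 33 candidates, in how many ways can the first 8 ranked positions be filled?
P(33,8) = 33!/(33-8)! = 559809169920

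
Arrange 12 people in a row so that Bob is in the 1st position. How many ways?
Fix one position: (12-1)! = 39916800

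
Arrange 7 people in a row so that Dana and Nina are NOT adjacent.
Total - adjacent = 7! - (7-1)!×2 = 5040 - 1440 = 3600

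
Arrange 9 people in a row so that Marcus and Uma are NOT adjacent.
Total - adjacent = 9! - (9-1)!×2 = 362880 - 80640 = 282240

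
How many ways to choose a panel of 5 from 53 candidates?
C(53,5) = 53!/(5!×48!) = 2869685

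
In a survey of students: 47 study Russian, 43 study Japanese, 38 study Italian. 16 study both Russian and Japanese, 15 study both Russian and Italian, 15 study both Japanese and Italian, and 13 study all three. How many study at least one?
|A∪B∪C| = 47+43+38-16-15-15+13 = 95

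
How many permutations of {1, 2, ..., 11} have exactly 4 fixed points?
Choose the 4 fixed points C(11,4) = 330, derange the rest: !7 = Σ_{j=0}^{7} (-1)^j·7!/j! = 5040 - 5040 + 2520 - 840 + 210 - 42 + 7 - 1 = 1854. Product = 330 × 1854 = 611820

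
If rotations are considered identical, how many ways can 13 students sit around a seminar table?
Circular: fix one position, arrange the rest. (13-1)! = 479001600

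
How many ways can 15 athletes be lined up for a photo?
15! = 1307674368000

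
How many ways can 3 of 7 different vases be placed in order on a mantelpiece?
P(7,3) = 7!/(7-3)! = 210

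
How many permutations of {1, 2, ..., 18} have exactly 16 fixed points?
Choose the 16 fixed points C(18,16) = 153, derange the rest: !2 = Σ_{j=0}^{2} (-1)^j·2!/j! = 2 - 2 + 1 = 1. Product = 153 × 1 = 153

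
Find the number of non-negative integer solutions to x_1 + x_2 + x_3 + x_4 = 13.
C(13+4-1, 4-1) = C(16, 3) = 560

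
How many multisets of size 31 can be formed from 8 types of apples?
C(31+8-1, 8-1) = C(38, 7) = 12620256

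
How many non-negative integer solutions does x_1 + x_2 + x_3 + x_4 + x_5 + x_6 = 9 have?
C(9+6-1, 6-1) = C(14, 5) = 2002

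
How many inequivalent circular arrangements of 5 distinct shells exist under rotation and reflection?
(5-1)!/2 = 24/2 = 12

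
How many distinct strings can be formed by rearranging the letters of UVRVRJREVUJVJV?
14! / (1! × 5! × 2! × 3! × 3!) = 10090080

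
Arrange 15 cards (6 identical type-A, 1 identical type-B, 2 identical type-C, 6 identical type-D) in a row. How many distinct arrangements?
15! / (6! × 1! × 2! × 6!) = 1261260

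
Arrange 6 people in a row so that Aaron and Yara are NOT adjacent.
Total - adjacent = 6! - (6-1)!×2 = 720 - 240 = 480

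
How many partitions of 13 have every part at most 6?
Let r_j(i) = number of partitions of i into parts ≤ j, for i = 0..13. r_1(i) = 1 for all i; r_j(i) = r_{j-1}(i) + r_j(i-j). Rows j = 2..6: ≤2: 1 1 2 2 3 3 4 4 5 5 6 6 7 7; ≤3: 1 1 2 3 4 5 7 8 10 12 14 16 19 21; ≤4: 1 1 2 3 5 6 9 11 15 18 23 27 34 39; ≤5: 1 1 2 3 5 7 10 13 18 23 30 37 47 57; ≤6: 1 1 2 3 5 7 11 14 20 26 35 44 58 71. r_6(13) = 71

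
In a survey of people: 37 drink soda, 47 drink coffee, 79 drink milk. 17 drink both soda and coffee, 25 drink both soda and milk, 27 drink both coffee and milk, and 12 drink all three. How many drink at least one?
|A∪B∪C| = 37+47+79-17-25-27+12 = 106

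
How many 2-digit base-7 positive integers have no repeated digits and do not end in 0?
Last digit: 6 nonzero choices. First digit: 5 (nonzero, ≠last). Middle 0: P(5,0) = 1. Total = 30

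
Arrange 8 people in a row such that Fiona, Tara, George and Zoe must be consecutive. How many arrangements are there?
Treat the 4 as one block: (8-4+1)! × 4! = 120 × 24 = 2880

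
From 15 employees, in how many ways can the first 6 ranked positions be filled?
P(15,6) = 15!/(15-6)! = 3603600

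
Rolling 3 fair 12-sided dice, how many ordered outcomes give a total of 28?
Coefficient of x^28 in (x + x² + ... + x^12)^3. By inclusion-exclusion on dice exceeding 12: Σ_j (-1)^j C(3,j)·C(28-1-12j, 2) = C(3,0)·C(27,2) - C(3,1)·C(15,2) + C(3,2)·C(3,2) = 1·351 - 3·105 + 3·3 = 45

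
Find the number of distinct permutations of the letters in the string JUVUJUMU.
8! / (4! × 2! × 1! × 1!) = 840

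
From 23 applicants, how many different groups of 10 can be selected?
C(23,10) = 23!/(10!×13!) = 1144066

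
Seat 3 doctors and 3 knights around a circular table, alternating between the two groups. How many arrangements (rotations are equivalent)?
Fix one of the doctors: (3-1)! ways for the remaining doctors, × 3! ways for the knights = 2 × 6 = 12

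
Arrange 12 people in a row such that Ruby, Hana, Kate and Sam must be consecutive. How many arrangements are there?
Treat the 4 as one block: (12-4+1)! × 4! = 362880 × 24 = 8709120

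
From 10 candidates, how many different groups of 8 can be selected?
C(10,8) = 10!/(8!×2!) = 45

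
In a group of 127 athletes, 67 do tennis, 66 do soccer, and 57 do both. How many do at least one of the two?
|A∪B| = |A| + |B| - |A∩B| = 67 + 66 - 57 = 76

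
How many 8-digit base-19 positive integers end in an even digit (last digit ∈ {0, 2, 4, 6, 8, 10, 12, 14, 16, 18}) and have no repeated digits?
Last∈{0,2,4,6,8,10,12,14,16,18}. Last=0: 160392960. Last nonzero: 9×17×P(17,6) = 1363340160. Total = 1523733120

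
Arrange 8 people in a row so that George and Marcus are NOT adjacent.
Total - adjacent = 8! - (8-1)!×2 = 40320 - 10080 = 30240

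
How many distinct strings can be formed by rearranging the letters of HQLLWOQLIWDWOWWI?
16! / (1! × 2! × 1! × 5! × 3! × 2! × 2!) = 3632428800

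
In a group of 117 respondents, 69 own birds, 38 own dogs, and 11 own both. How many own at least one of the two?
|A∪B| = |A| + |B| - |A∩B| = 69 + 38 - 11 = 96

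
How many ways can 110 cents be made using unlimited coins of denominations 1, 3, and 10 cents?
Coefficient of x^110 in 1/(1-x^1) · 1/(1-x^3) · 1/(1-x^10). Case on j = number of 10-cent coins (j = 0..11); remainder r = 110 - 10j is made from {1,3} in ⌊r/3⌋+1 ways. r = 110, 100, 90, 80, 70, 60, 50, 40, 30, 20, 10, 0 → 37 + 34 + 31 + 27 + 24 + 21 + 17 + 14 + 11 + 7 + 4 + 1 = 228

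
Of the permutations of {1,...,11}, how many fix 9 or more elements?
Exactly j fixed points: C(11,j)·!(11-j); sum over j ≥ 9 (derangement numbers via !m = (m-1)·(!(m-1) + !(m-2)): !0..!2 = 1, 0, 1). Σ_{j=9}^{11} C(11,j)·!(11-j) = C(11,9)·!2 + C(11,10)·!1 + C(11,11)·!0 = 55·1 + 11·0 + 1·1 = 56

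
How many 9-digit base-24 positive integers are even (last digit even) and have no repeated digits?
Last∈{0,2,4,6,8,10,12,14,16,18,20,22}. Last=0: 19769460480. Last nonzero: 11×22×P(22,7) = 208009105920. Total = 227778566400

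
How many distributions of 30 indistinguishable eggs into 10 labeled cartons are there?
C(30+10-1, 10-1) = C(39, 9) = 211915132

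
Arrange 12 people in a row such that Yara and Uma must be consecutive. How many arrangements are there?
Treat the 2 as one block: (12-2+1)! × 2! = 39916800 × 2 = 79833600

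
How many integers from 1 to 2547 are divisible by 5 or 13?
⌊2547/5⌋ + ⌊2547/13⌋ - ⌊2547/65⌋ = 509 + 195 - 39 = 665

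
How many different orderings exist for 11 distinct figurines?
11! = 39916800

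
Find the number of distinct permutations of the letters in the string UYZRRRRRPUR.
11! / (1! × 1! × 2! × 6! × 1!) = 27720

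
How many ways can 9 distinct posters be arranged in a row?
9! = 362880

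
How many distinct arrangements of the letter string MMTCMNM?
7! / (1! × 1! × 4! × 1!) = 210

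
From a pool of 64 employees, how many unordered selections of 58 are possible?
C(64,58) = 64!/(58!×6!) = 74974368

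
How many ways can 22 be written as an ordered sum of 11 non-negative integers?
C(22+11-1, 11-1) = C(32, 10) = 64512240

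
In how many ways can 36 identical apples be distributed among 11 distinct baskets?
C(36+11-1, 11-1) = C(46, 10) = 4076350421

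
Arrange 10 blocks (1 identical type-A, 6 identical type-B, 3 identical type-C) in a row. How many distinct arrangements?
10! / (1! × 6! × 3!) = 840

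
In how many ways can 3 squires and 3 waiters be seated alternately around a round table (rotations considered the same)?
Fix one of the squires: (3-1)! ways for the remaining squires, × 3! ways for the waiters = 2 × 6 = 12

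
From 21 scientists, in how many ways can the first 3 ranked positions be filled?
P(21,3) = 21!/(21-3)! = 7980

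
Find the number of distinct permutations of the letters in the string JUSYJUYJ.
8! / (3! × 2! × 1! × 2!) = 1680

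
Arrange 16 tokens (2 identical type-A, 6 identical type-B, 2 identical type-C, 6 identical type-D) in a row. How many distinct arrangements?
16! / (2! × 6! × 2! × 6!) = 10090080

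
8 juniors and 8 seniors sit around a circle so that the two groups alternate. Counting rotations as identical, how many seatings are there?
Fix one of the juniors: (8-1)! ways for the remaining juniors, × 8! ways for the seniors = 5040 × 40320 = 203212800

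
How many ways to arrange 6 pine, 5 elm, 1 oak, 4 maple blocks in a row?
16! / (6! × 5! × 1! × 4!) = 10090080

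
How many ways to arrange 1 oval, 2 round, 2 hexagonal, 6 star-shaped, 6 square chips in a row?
17! / (1! × 2! × 2! × 6! × 6!) = 171531360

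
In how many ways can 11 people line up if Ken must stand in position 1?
Fix one position: (11-1)! = 3628800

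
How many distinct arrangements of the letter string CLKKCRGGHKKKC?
13! / (3! × 2! × 1! × 5! × 1! × 1!) = 4324320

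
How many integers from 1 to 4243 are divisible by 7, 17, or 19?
⌊4243/7⌋+⌊4243/17⌋+⌊4243/19⌋ - ⌊4243/119⌋-⌊4243/133⌋-⌊4243/323⌋ + ⌊4243/2261⌋ = 606+249+223 - 35-31-13 + 1 = 1000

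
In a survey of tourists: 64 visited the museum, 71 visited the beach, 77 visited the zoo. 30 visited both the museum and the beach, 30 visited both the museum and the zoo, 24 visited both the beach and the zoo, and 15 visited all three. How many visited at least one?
|A∪B∪C| = 64+71+77-30-30-24+15 = 143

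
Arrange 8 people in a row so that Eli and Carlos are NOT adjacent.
Total - adjacent = 8! - (8-1)!×2 = 40320 - 10080 = 30240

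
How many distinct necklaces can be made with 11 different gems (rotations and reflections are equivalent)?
(11-1)!/2 = 3628800/2 = 1814400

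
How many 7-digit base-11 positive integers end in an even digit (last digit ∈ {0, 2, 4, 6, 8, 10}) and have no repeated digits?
Last∈{0,2,4,6,8,10}. Last=0: 151200. Last nonzero: 5×9×P(9,5) = 680400. Total = 831600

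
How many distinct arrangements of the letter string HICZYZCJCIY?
11! / (2! × 1! × 1! × 2! × 2! × 3!) = 831600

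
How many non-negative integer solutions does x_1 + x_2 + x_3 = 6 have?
C(6+3-1, 3-1) = C(8, 2) = 28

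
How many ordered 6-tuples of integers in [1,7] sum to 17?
Coefficient of x^17 in (x + x² + ... + x^7)^6. By inclusion-exclusion on dice exceeding 7: Σ_j (-1)^j C(6,j)·C(17-1-7j, 5) = C(6,0)·C(16,5) - C(6,1)·C(9,5) = 1·4368 - 6·126 = 3612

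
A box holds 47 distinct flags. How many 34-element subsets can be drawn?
C(47,34) = 47!/(34!×13!) = 140676848445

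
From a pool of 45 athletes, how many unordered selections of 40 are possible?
C(45,40) = 45!/(40!×5!) = 1221759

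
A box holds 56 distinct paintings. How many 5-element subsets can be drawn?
C(56,5) = 56!/(5!×51!) = 3819816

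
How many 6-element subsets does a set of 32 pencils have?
C(32,6) = 32!/(6!×26!) = 906192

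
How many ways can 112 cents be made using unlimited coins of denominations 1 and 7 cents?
Coefficient of x^112 in 1/(1-x^1) · 1/(1-x^7). Use j coins of 7 for j = 0..⌊112/7⌋ = 16, the rest in 1s: 16 + 1 = 17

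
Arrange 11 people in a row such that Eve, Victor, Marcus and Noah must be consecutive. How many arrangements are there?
Treat the 4 as one block: (11-4+1)! × 4! = 40320 × 24 = 967680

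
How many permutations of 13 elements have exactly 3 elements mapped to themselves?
Choose the 3 fixed points C(13,3) = 286, derange the rest: !10 = Σ_{j=0}^{10} (-1)^j·10!/j! = 3628800 - 3628800 + 1814400 - 604800 + 151200 - 30240 + 5040 - 720 + 90 - 10 + 1 = 1334961. Product = 286 × 1334961 = 381798846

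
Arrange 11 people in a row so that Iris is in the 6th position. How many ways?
Fix one position: (11-1)! = 3628800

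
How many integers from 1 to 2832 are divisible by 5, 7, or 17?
⌊2832/5⌋+⌊2832/7⌋+⌊2832/17⌋ - ⌊2832/35⌋-⌊2832/85⌋-⌊2832/119⌋ + ⌊2832/595⌋ = 566+404+166 - 80-33-23 + 4 = 1004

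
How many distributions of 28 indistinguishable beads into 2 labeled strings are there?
C(28+2-1, 2-1) = C(29, 1) = 29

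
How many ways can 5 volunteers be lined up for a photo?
5! = 120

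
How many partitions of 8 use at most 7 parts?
By conjugation, equals partitions of 8 into parts ≤ 7. Let r_j(i) = number of partitions of i into parts ≤ j, for i = 0..8. r_1(i) = 1 for all i; r_j(i) = r_{j-1}(i) + r_j(i-j). Rows j = 2..7: ≤2: 1 1 2 2 3 3 4 4 5; ≤3: 1 1 2 3 4 5 7 8 10; ≤4: 1 1 2 3 5 6 9 11 15; ≤5: 1 1 2 3 5 7 10 13 18; ≤6: 1 1 2 3 5 7 11 14 20; ≤7: 1 1 2 3 5 7 11 15 21. r_7(8) = 21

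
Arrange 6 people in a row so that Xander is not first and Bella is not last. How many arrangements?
By inclusion-exclusion: 6! - 2×(6-1)! + (6-2)! = 720 - 240 + 24 = 504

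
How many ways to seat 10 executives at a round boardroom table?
Circular: fix one position, arrange the rest. (10-1)! = 362880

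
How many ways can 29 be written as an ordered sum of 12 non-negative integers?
C(29+12-1, 12-1) = C(40, 11) = 2311801440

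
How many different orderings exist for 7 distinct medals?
7! = 5040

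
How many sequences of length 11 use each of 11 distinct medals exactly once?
11! = 39916800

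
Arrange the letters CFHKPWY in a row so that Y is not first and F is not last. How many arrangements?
By inclusion-exclusion: 7! - 2×(7-1)! + (7-2)! = 5040 - 1440 + 120 = 3720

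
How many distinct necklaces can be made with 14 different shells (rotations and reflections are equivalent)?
(14-1)!/2 = 6227020800/2 = 3113510400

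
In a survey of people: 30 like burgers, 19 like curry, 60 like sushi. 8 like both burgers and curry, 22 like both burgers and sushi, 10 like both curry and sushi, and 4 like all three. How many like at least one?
|A∪B∪C| = 30+19+60-8-22-10+4 = 73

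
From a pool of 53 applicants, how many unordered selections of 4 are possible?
C(53,4) = 53!/(4!×49!) = 292825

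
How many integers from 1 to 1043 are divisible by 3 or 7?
⌊1043/3⌋ + ⌊1043/7⌋ - ⌊1043/21⌋ = 347 + 149 - 49 = 447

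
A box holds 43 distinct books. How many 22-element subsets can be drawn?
C(43,22) = 43!/(22!×21!) = 1052049481860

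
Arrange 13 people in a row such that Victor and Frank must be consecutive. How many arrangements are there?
Treat the 2 as one block: (13-2+1)! × 2! = 479001600 × 2 = 958003200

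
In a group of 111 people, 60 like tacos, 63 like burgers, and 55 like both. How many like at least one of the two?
|A∪B| = |A| + |B| - |A∩B| = 60 + 63 - 55 = 68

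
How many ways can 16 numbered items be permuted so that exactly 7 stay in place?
Choose the 7 fixed points C(16,7) = 11440, derange the rest: !9 = Σ_{j=0}^{9} (-1)^j·9!/j! = 362880 - 362880 + 181440 - 60480 + 15120 - 3024 + 504 - 72 + 9 - 1 = 133496. Product = 11440 × 133496 = 1527194240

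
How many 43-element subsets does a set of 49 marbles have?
C(49,43) = 49!/(43!×6!) = 13983816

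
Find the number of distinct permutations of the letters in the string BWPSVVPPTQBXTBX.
15! / (1! × 1! × 3! × 2! × 3! × 2! × 2! × 1!) = 4540536000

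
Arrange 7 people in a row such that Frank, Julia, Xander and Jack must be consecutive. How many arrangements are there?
Treat the 4 as one block: (7-4+1)! × 4! = 24 × 24 = 576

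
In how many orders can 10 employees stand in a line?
10! = 3628800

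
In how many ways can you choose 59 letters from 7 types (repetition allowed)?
C(59+7-1, 7-1) = C(65, 6) = 82598880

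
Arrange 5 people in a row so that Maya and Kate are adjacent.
Treat as block: (5-1)! × 2! = 24 × 2 = 48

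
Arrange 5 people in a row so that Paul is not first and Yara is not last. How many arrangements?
By inclusion-exclusion: 5! - 2×(5-1)! + (5-2)! = 120 - 48 + 6 = 78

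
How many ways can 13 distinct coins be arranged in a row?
13! = 6227020800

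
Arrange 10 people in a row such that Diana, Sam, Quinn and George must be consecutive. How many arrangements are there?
Treat the 4 as one block: (10-4+1)! × 4! = 5040 × 24 = 120960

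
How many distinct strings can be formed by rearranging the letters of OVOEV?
5! / (1! × 2! × 2!) = 30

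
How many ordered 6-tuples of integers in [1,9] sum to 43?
Coefficient of x^43 in (x + x² + ... + x^9)^6. By inclusion-exclusion on dice exceeding 9: Σ_j (-1)^j C(6,j)·C(43-1-9j, 5) = C(6,0)·C(42,5) - C(6,1)·C(33,5) + C(6,2)·C(24,5) - C(6,3)·C(15,5) + C(6,4)·C(6,5) = 1·850668 - 6·237336 + 15·42504 - 20·3003 + 15·6 = 4242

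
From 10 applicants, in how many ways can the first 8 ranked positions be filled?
P(10,8) = 10!/(10-8)! = 1814400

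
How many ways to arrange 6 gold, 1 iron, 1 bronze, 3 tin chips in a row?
11! / (6! × 1! × 1! × 3!) = 9240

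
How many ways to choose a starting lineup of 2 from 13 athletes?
C(13,2) = 13!/(2!×11!) = 78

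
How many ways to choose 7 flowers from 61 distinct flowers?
C(61,7) = 61!/(7!×54!) = 436270780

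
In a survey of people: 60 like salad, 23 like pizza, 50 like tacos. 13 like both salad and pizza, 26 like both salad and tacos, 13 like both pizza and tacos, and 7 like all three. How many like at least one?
|A∪B∪C| = 60+23+50-13-26-13+7 = 88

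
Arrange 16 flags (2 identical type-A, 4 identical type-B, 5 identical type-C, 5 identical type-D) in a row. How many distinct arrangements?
16! / (2! × 4! × 5! × 5!) = 30270240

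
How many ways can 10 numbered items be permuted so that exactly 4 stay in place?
Choose the 4 fixed points C(10,4) = 210, derange the rest: !6 = Σ_{j=0}^{6} (-1)^j·6!/j! = 720 - 720 + 360 - 120 + 30 - 6 + 1 = 265. Product = 210 × 265 = 55650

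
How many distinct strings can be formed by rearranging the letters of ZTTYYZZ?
7! / (2! × 2! × 3!) = 210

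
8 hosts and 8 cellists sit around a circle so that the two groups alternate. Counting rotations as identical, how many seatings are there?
Fix one of the hosts: (8-1)! ways for the remaining hosts, × 8! ways for the cellists = 5040 × 40320 = 203212800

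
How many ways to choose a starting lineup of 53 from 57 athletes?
C(57,53) = 57!/(53!×4!) = 395010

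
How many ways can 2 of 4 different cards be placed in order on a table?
P(4,2) = 4!/(4-2)! = 12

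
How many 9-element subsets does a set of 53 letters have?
C(53,9) = 53!/(9!×44!) = 4431613550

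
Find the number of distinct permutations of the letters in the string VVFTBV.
6! / (3! × 1! × 1! × 1!) = 120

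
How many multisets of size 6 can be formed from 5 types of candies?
C(6+5-1, 5-1) = C(10, 4) = 210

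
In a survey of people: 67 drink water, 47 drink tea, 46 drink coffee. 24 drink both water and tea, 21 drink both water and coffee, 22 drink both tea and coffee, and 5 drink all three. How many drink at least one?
|A∪B∪C| = 67+47+46-24-21-22+5 = 98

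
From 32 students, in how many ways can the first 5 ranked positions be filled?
P(32,5) = 32!/(32-5)! = 24165120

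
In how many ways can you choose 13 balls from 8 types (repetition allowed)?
C(13+8-1, 8-1) = C(20, 7) = 77520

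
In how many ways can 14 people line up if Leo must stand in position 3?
Fix one position: (14-1)! = 6227020800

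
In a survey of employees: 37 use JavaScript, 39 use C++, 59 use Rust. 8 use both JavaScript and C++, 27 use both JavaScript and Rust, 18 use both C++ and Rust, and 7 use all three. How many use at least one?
|A∪B∪C| = 37+39+59-8-27-18+7 = 89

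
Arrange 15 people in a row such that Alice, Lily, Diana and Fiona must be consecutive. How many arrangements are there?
Treat the 4 as one block: (15-4+1)! × 4! = 479001600 × 24 = 11496038400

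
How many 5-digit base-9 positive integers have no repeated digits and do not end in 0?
Last digit: 8 nonzero choices. First digit: 7 (nonzero, ≠last). Middle 3: P(7,3) = 210. Total = 11760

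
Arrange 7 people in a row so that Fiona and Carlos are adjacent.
Treat as block: (7-1)! × 2! = 720 × 2 = 1440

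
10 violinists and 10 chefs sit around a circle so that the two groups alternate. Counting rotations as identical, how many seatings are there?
Fix one of the violinists: (10-1)! ways for the remaining violinists, × 10! ways for the chefs = 362880 × 3628800 = 1316818944000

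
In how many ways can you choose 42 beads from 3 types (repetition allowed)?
C(42+3-1, 3-1) = C(44, 2) = 946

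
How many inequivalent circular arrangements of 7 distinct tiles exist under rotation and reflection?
(7-1)!/2 = 720/2 = 360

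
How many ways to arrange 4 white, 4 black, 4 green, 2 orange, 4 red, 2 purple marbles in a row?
20! / (4! × 4! × 4! × 2! × 4! × 2!) = 1833241410000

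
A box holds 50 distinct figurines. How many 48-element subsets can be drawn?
C(50,48) = 50!/(48!×2!) = 1225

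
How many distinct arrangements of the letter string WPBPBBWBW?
9! / (4! × 2! × 3!) = 1260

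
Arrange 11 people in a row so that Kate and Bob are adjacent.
Treat as block: (11-1)! × 2! = 3628800 × 2 = 7257600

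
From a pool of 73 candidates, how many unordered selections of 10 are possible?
C(73,10) = 73!/(10!×63!) = 621324937376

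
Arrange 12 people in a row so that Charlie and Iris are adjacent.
Treat as block: (12-1)! × 2! = 39916800 × 2 = 79833600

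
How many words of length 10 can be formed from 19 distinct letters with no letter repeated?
P(19,10) = 19!/(19-10)! = 335221286400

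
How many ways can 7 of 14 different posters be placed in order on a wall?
P(14,7) = 14!/(14-7)! = 17297280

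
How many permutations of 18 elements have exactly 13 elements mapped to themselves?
Choose the 13 fixed points C(18,13) = 8568, derange the rest: !5 = Σ_{j=0}^{5} (-1)^j·5!/j! = 120 - 120 + 60 - 20 + 5 - 1 = 44. Product = 8568 × 44 = 376992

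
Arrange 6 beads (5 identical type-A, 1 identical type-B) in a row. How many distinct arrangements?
6! / (5! × 1!) = 6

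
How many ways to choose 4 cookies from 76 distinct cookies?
C(76,4) = 76!/(4!×72!) = 1282975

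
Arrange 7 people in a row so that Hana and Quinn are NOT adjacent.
Total - adjacent = 7! - (7-1)!×2 = 5040 - 1440 = 3600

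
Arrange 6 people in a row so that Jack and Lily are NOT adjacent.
Total - adjacent = 6! - (6-1)!×2 = 720 - 240 = 480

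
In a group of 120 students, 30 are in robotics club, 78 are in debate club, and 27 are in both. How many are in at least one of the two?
|A∪B| = |A| + |B| - |A∩B| = 30 + 78 - 27 = 81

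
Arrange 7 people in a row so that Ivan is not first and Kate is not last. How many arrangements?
By inclusion-exclusion: 7! - 2×(7-1)! + (7-2)! = 5040 - 1440 + 120 = 3720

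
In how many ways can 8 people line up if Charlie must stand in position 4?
Fix one position: (8-1)! = 5040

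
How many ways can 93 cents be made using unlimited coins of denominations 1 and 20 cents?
Coefficient of x^93 in 1/(1-x^1) · 1/(1-x^20). Use j coins of 20 for j = 0..⌊93/20⌋ = 4, the rest in 1s: 4 + 1 = 5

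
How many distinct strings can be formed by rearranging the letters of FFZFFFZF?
8! / (2! × 6!) = 28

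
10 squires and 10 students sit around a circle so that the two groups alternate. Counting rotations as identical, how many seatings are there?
Fix one of the squires: (10-1)! ways for the remaining squires, × 10! ways for the students = 362880 × 3628800 = 1316818944000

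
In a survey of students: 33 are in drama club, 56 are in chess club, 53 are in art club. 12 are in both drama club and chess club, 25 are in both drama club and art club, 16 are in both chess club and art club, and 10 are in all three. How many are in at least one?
|A∪B∪C| = 33+56+53-12-25-16+10 = 99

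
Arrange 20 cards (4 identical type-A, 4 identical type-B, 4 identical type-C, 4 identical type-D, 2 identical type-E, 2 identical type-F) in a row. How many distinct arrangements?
20! / (4! × 4! × 4! × 4! × 2! × 2!) = 1833241410000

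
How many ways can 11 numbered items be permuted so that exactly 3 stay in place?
Choose the 3 fixed points C(11,3) = 165, derange the rest: !8 = Σ_{j=0}^{8} (-1)^j·8!/j! = 40320 - 40320 + 20160 - 6720 + 1680 - 336 + 56 - 8 + 1 = 14833. Product = 165 × 14833 = 2447445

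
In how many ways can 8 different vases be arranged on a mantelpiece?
8! = 40320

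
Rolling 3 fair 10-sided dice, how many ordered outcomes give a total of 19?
Coefficient of x^19 in (x + x² + ... + x^10)^3. By inclusion-exclusion on dice exceeding 10: Σ_j (-1)^j C(3,j)·C(19-1-10j, 2) = C(3,0)·C(18,2) - C(3,1)·C(8,2) = 1·153 - 3·28 = 69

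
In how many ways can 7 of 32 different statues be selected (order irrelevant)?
C(32,7) = 32!/(7!×25!) = 3365856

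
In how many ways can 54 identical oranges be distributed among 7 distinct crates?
C(54+7-1, 7-1) = C(60, 6) = 50063860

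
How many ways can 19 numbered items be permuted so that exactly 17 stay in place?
Choose the 17 fixed points C(19,17) = 171, derange the rest: !2 = Σ_{j=0}^{2} (-1)^j·2!/j! = 2 - 2 + 1 = 1. Product = 171 × 1 = 171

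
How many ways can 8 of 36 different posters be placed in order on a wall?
P(36,8) = 36!/(36-8)! = 1220096908800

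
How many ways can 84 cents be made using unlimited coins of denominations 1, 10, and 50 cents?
Coefficient of x^84 in 1/(1-x^1) · 1/(1-x^10) · 1/(1-x^50). Case on j = number of 50-cent coins (j = 0..1); remainder r = 84 - 50j is made from {1,10} in ⌊r/10⌋+1 ways. r = 84, 34 → 9 + 4 = 13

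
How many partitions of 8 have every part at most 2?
Let r_j(i) = number of partitions of i into parts ≤ j, for i = 0..8. r_1(i) = 1 for all i; r_j(i) = r_{j-1}(i) + r_j(i-j). Rows j = 2..2: ≤2: 1 1 2 2 3 3 4 4 5. r_2(8) = 5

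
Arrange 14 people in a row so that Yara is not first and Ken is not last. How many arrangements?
By inclusion-exclusion: 14! - 2×(14-1)! + (14-2)! = 87178291200 - 12454041600 + 479001600 = 75203251200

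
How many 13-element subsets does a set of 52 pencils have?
C(52,13) = 52!/(13!×39!) = 635013559600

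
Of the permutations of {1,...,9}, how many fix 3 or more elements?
Exactly j fixed points: C(9,j)·!(9-j); sum over j ≥ 3 (derangement numbers via !m = (m-1)·(!(m-1) + !(m-2)): !0..!6 = 1, 0, 1, 2, 9, 44, 265). Σ_{j=3}^{9} C(9,j)·!(9-j) = C(9,3)·!6 + C(9,4)·!5 + C(9,5)·!4 + C(9,6)·!3 + C(9,7)·!2 + C(9,8)·!1 + C(9,9)·!0 = 84·265 + 126·44 + 126·9 + 84·2 + 36·1 + 9·0 + 1·1 = 29143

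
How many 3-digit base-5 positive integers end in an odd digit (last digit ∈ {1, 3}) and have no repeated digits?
Last∈{1,3}. Last=0: 0. Last nonzero: 2×3×P(3,1) = 18. Total = 18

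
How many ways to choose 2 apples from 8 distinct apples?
C(8,2) = 8!/(2!×6!) = 28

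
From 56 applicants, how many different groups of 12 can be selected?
C(56,12) = 56!/(12!×44!) = 558383307300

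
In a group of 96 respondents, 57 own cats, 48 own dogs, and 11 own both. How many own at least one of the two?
|A∪B| = |A| + |B| - |A∩B| = 57 + 48 - 11 = 94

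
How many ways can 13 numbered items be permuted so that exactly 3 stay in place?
Choose the 3 fixed points C(13,3) = 286, derange the rest: !10 = Σ_{j=0}^{10} (-1)^j·10!/j! = 3628800 - 3628800 + 1814400 - 604800 + 151200 - 30240 + 5040 - 720 + 90 - 10 + 1 = 1334961. Product = 286 × 1334961 = 381798846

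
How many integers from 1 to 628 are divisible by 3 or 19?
⌊628/3⌋ + ⌊628/19⌋ - ⌊628/57⌋ = 209 + 33 - 11 = 231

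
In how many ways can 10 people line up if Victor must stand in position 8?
Fix one position: (10-1)! = 362880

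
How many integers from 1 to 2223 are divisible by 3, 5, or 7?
⌊2223/3⌋+⌊2223/5⌋+⌊2223/7⌋ - ⌊2223/15⌋-⌊2223/21⌋-⌊2223/35⌋ + ⌊2223/105⌋ = 741+444+317 - 148-105-63 + 21 = 1207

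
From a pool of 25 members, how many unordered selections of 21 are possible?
C(25,21) = 25!/(21!×4!) = 12650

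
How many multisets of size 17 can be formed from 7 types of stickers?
C(17+7-1, 7-1) = C(23, 6) = 100947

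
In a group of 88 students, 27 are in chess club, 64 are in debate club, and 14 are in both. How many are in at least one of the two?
|A∪B| = |A| + |B| - |A∩B| = 27 + 64 - 14 = 77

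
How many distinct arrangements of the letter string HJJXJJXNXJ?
10! / (1! × 1! × 3! × 5!) = 5040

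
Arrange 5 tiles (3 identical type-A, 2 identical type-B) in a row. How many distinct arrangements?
5! / (3! × 2!) = 10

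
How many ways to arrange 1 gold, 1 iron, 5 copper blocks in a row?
7! / (1! × 1! × 5!) = 42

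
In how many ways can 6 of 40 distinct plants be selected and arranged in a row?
P(40,6) = 40!/(40-6)! = 2763633600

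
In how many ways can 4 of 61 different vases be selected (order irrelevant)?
C(61,4) = 61!/(4!×57!) = 521855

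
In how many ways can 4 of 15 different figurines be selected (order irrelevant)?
C(15,4) = 15!/(4!×11!) = 1365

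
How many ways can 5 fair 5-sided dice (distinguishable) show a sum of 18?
Coefficient of x^18 in (x + x² + ... + x^5)^5. By inclusion-exclusion on dice exceeding 5: Σ_j (-1)^j C(5,j)·C(18-1-5j, 4) = C(5,0)·C(17,4) - C(5,1)·C(12,4) + C(5,2)·C(7,4) = 1·2380 - 5·495 + 10·35 = 255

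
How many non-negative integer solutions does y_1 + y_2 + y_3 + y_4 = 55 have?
C(55+4-1, 4-1) = C(58, 3) = 30856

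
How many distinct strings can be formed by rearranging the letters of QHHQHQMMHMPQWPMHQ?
17! / (5! × 5! × 4! × 1! × 2!) = 514594080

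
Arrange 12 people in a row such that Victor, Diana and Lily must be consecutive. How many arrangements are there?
Treat the 3 as one block: (12-3+1)! × 3! = 3628800 × 6 = 21772800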